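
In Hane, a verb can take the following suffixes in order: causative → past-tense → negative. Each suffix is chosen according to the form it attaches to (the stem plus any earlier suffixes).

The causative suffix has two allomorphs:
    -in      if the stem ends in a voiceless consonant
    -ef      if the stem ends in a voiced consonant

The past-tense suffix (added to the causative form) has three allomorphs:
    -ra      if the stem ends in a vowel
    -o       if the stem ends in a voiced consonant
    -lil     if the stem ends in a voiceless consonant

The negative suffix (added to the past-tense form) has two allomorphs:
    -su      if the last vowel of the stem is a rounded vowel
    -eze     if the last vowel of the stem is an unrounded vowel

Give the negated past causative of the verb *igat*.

Since the final consonant of *igat* is /t/ (voiceless), it takes -in, giving *igatin*.
The causative form *igatin* — final sound /n/ (a voiced consonant) → -o → *igatino*.
The last vowel of the past-tense form *igatino* is /o/, which is a rounded vowel, so the negative suffix is -su, giving *igatinosu*.

igatinosu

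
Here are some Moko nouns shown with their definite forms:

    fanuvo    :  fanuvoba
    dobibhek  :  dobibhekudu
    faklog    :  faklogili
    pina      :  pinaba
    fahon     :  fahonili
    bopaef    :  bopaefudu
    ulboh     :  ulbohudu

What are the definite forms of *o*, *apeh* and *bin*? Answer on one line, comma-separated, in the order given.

Looking at the final sound of each stem: -udu when the stem ends in a voiceless consonant (*dobibhek*, *bopaef*, *ulboh*); -ili when the stem ends in a voiced consonant (*faklog*, *fahon*); -ba when the stem ends in a vowel (*fanuvo*, *pina*).
*o*: final sound = /o/, a vowel → -ba → *oba*.
The final sound of *apeh* is /h/, which is a voiceless consonant, so the suffix is -udu, giving *apehudu*.
*bin* — final sound /n/ (a voiced consonant) → -ili → *binili*.

oba, apehudu, binili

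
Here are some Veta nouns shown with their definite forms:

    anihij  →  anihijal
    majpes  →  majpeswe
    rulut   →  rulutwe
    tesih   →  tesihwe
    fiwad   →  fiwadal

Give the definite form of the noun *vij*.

vijal

Looking at the final consonant of each stem: -we when the stem ends in a voiceless consonant (*majpes*, *rulut*, *tesih*); -al when the stem ends in a voiced consonant (*anihij*, *fiwad*).
The final consonant of *vij* is /j/, which is voiced, so the suffix is -al, giving *vijal*.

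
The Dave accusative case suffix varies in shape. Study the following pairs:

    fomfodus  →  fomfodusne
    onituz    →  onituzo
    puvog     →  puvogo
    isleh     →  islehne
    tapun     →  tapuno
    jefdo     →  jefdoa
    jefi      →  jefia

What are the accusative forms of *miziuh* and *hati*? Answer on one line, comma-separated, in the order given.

The pattern is voicing of the final sound: -ne when the stem ends in a voiceless consonant (*fomfodus*, *isleh*); -o when the stem ends in a voiced consonant (*onituz*, *puvog*, *tapun*); -a when the stem ends in a vowel (*jefdo*, *jefi*).
The final sound of *miziuh* is /h/, which is a voiceless consonant, so the suffix is -ne, giving *miziuhne*.
*hati* — final sound /i/ (a vowel) → -a → *hatia*.

miziuhne, hatia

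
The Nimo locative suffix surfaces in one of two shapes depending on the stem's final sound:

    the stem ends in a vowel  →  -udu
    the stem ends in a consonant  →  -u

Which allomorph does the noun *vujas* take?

-u

The final sound of *vujas* is /s/, which is a consonant, so the suffix is -u.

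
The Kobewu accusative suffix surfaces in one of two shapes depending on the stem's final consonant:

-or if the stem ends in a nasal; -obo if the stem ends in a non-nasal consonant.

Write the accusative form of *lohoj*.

lohojobo

*lohoj*: final consonant = /j/, non-nasal → -obo → *lohojobo*.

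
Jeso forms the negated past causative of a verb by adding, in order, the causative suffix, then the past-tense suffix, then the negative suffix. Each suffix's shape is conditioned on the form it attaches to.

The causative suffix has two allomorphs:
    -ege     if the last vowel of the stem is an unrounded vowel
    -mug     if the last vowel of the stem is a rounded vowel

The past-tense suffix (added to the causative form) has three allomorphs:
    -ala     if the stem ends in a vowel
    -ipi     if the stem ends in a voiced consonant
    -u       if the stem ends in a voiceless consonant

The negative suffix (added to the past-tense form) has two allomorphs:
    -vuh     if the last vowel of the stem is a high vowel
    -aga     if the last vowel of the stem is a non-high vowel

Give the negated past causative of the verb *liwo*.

The last vowel of *liwo* is /o/, which is a rounded vowel, so the causative suffix is -mug, giving *liwomug*.
The causative form *liwomug*: final sound = /g/, a voiced consonant → -ipi → *liwomugipi*.
Since the last vowel of the past-tense form *liwomugipi* is /i/ (a high vowel), it takes -vuh, giving *liwomugipivuh*.

liwomugipivuh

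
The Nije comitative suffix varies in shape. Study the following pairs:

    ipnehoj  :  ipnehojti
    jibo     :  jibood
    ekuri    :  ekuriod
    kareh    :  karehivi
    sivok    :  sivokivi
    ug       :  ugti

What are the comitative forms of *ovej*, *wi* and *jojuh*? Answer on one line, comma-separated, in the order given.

Looking at the final sound of each stem: -ivi when the stem ends in a voiceless consonant (*kareh*, *sivok*); -ti when the stem ends in a voiced consonant (*ipnehoj*, *ug*); -od when the stem ends in a vowel (*jibo*, *ekuri*).
Since the final sound of *ovej* is /j/ (a voiced consonant), it takes -ti, giving *ovejti*.
*wi*: final sound = /i/, a vowel → -od → *wiod*.
The final sound of *jojuh* is /h/, which is a voiceless consonant, so the suffix is -ivi, giving *jojuhivi*.

ovejti, wiod, jojuhivi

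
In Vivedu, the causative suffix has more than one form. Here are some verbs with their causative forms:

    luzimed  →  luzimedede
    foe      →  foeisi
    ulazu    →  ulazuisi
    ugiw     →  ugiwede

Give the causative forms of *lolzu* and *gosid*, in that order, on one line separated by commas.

The alternation tracks the final sound of the stem — -ede when the stem ends in a consonant (*luzimed*, *ugiw*); -isi when the stem ends in a vowel (*foe*, *ulazu*).
The final sound of *lolzu* is /u/, which is a vowel, so the suffix is -isi, giving *lolzuisi*.
The final sound of *gosid* is /d/, which is a consonant, so the suffix is -ede, giving *gosidede*.

lolzuisi, gosidede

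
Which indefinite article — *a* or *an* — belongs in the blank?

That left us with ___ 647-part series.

a

The indefinite article is chosen by the initial *sound* of the following word, not its spelling.
The number *647* is spoken "six hundred …", beginning with /sɪks/ — a consonant sound.
So the article is *a*: That left us with a 647-part series.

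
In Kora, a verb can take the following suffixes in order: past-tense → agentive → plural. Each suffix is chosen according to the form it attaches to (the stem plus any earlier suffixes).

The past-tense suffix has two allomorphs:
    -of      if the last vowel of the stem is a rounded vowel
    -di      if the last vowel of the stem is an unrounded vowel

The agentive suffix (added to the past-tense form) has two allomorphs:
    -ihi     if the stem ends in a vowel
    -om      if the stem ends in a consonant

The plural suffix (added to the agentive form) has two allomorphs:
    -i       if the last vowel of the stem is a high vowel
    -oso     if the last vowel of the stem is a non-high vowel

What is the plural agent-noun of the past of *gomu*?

gomuofomoso

*gomu*: last vowel = /u/, a rounded vowel → -of → *gomuof*.
The past-tense form *gomuof*: final sound = /f/, a consonant → -om → *gomuofom*.
The last vowel of the agentive form *gomuofom* is /o/, which is a non-high vowel, so the plural suffix is -oso, giving *gomuofomoso*.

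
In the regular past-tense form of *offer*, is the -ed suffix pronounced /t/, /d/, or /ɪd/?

/d/

The stem *offer* ends in a voiced sound other than /d/.
The -ed suffix is realized as /ɪd/ after /t, d/; as /t/ after other voiceless consonants; and as /d/ after other voiced sounds.
So -ed on *offer* is pronounced /d/.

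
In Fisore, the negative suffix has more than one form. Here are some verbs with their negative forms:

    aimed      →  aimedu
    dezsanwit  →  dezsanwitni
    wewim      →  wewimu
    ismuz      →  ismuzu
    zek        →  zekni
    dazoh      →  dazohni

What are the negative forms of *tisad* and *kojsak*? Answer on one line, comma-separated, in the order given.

The pattern is voicing of the final consonant: -ni when the stem ends in a voiceless consonant (*dezsanwit*, *zek*, *dazoh*); -u when the stem ends in a voiced consonant (*aimed*, *wewim*, *ismuz*).
The final consonant of *tisad* is /d/, which is voiced, so the suffix is -u, giving *tisadu*.
*kojsak*: final consonant = /k/, voiceless → -ni → *kojsakni*.

tisadu, kojsakni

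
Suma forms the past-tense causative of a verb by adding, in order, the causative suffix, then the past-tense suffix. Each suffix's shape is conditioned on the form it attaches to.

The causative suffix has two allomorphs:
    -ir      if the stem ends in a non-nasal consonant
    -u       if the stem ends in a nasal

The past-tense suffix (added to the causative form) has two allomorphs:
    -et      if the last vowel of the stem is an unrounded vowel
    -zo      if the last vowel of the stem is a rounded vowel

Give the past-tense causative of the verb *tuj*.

tujiret

The final consonant of *tuj* is /j/, which is non-nasal, so the causative suffix is -ir, giving *tujir*.
The last vowel of the causative form *tujir* is /i/, which is an unrounded vowel, so the past-tense suffix is -et, giving *tujiret*.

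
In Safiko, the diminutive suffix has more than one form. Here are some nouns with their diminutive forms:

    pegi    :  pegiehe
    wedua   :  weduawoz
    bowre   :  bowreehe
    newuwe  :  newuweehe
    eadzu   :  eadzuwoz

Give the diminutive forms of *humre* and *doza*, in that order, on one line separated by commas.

The pattern is front/back vowel harmony: -ehe when the last vowel of the stem is a front vowel (*pegi*, *bowre*, *newuwe*); -woz when the last vowel of the stem is a back vowel (*wedua*, *eadzu*).
*humre*: last vowel = /e/, a front vowel → -ehe → *humreehe*.
*doza*: last vowel = /a/, a back vowel → -woz → *dozawoz*.

humreehe, dozawoz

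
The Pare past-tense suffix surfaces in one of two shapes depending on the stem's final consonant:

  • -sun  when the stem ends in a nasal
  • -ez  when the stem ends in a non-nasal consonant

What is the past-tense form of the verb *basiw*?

The final consonant of *basiw* is /w/, which is non-nasal, so the suffix is -ez, giving *basiwez*.

basiwez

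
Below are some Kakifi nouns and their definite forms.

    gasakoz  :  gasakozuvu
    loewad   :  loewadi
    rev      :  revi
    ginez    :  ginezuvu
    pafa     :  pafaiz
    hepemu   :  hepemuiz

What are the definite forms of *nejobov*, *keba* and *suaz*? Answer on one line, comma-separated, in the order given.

The suffix is conditioned by the final sound: -uvu when the stem ends in a sibilant (*gasakoz*, *ginez*); -i when the stem ends in a non-sibilant consonant (*loewad*, *rev*); -iz when the stem ends in a vowel (*pafa*, *hepemu*).
The final sound of *nejobov* is /v/, which is a non-sibilant consonant, so the suffix is -i, giving *nejobovi*.
Since the final sound of *keba* is /a/ (a vowel), it takes -iz, giving *kebaiz*.
Since the final sound of *suaz* is /z/ (a sibilant), it takes -uvu, giving *suazuvu*.

nejobovi, kebaiz, suazuvu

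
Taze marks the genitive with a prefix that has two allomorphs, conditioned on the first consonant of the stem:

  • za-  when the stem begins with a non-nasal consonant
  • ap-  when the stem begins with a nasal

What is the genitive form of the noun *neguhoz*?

apneguhoz

Since the first consonant of *neguhoz* is /n/ (a nasal), it takes ap-, giving *apneguhoz*.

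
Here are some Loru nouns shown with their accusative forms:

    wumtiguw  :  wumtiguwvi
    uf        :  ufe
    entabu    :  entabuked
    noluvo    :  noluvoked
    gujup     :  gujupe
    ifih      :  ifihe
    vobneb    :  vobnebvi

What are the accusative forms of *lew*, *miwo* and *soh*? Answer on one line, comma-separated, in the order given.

Looking at the final sound of each stem: -e when the stem ends in a voiceless consonant (*uf*, *gujup*, *ifih*); -vi when the stem ends in a voiced consonant (*wumtiguw*, *vobneb*); -ked when the stem ends in a vowel (*entabu*, *noluvo*).
*lew* — final sound /w/ (a voiced consonant) → -vi → *lewvi*.
Since the final sound of *miwo* is /o/ (a vowel), it takes -ked, giving *miwoked*.
*soh* — final sound /h/ (a voiceless consonant) → -e → *sohe*.

lewvi, miwoked, sohe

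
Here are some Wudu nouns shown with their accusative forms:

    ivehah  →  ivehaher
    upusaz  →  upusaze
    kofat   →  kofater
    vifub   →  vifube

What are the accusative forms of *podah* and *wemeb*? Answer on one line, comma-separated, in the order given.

The alternation tracks the final consonant of the stem — -er when the stem ends in a voiceless consonant (*ivehah*, *kofat*); -e when the stem ends in a voiced consonant (*upusaz*, *vifub*).
The final consonant of *podah* is /h/, which is voiceless, so the suffix is -er, giving *podaher*.
*wemeb* — final consonant /b/ (voiced) → -e → *wemebe*.

podaher, wemebe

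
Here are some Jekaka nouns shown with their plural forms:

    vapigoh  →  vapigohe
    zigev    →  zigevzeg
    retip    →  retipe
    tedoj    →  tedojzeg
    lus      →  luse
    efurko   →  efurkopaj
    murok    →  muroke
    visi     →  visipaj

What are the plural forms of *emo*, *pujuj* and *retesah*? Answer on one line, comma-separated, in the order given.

emopaj, pujujzeg, retesahe

The suffix is conditioned by the final sound: -e when the stem ends in a voiceless consonant (*vapigoh*, *retip*, *lus*, *murok*); -zeg when the stem ends in a voiced consonant (*zigev*, *tedoj*); -paj when the stem ends in a vowel (*efurko*, *visi*).
Since the final sound of *emo* is /o/ (a vowel), it takes -paj, giving *emopaj*.
Since the final sound of *pujuj* is /j/ (a voiced consonant), it takes -zeg, giving *pujujzeg*.
Since the final sound of *retesah* is /h/ (a voiceless consonant), it takes -e, giving *retesahe*.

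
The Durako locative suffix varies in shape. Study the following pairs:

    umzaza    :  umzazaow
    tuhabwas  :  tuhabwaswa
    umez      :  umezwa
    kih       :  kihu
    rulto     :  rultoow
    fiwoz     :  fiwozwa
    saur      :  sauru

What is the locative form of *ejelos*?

ejeloswa

The pattern is sibilance of the final sound: -wa when the stem ends in a sibilant (*tuhabwas*, *umez*, *fiwoz*); -u when the stem ends in a non-sibilant consonant (*kih*, *saur*); -ow when the stem ends in a vowel (*umzaza*, *rulto*).
*ejelos* — final sound /s/ (a sibilant) → -wa → *ejeloswa*.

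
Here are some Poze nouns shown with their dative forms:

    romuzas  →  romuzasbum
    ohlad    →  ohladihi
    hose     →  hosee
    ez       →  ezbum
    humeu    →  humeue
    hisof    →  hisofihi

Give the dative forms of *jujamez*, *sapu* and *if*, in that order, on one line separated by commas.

The suffix is conditioned by the final sound: -bum when the stem ends in a sibilant (*romuzas*, *ez*); -ihi when the stem ends in a non-sibilant consonant (*ohlad*, *hisof*); -e when the stem ends in a vowel (*hose*, *humeu*).
Since the final sound of *jujamez* is /z/ (a sibilant), it takes -bum, giving *jujamezbum*.
*sapu* — final sound /u/ (a vowel) → -e → *sapue*.
Since the final sound of *if* is /f/ (a non-sibilant consonant), it takes -ihi, giving *ifihi*.

jujamezbum, sapue, ifihi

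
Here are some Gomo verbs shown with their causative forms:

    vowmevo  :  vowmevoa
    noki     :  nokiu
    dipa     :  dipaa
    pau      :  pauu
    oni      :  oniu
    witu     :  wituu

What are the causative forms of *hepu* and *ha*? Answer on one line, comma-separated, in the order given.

hepuu, haa

The alternation tracks the last vowel of the stem — -u when the last vowel of the stem is a high vowel (*noki*, *pau*, *oni*, *witu*); -a when the last vowel of the stem is a non-high vowel (*vowmevo*, *dipa*).
*hepu*: last vowel = /u/, a high vowel → -u → *hepuu*.
*ha*: last vowel = /a/, a non-high vowel → -a → *haa*.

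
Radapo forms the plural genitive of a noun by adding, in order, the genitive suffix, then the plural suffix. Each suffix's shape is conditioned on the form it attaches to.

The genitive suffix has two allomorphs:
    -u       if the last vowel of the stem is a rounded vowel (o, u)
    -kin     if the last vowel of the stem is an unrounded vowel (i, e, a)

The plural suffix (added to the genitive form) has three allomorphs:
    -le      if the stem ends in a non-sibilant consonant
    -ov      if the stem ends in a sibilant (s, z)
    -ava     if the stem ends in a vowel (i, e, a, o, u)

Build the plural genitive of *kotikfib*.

kotikfibkinle

Since the last vowel of *kotikfib* is /i/ (an unrounded vowel), it takes -kin, giving *kotikfibkin*.
The genitive form *kotikfibkin*: final sound = /n/, a non-sibilant consonant → -le → *kotikfibkinle*.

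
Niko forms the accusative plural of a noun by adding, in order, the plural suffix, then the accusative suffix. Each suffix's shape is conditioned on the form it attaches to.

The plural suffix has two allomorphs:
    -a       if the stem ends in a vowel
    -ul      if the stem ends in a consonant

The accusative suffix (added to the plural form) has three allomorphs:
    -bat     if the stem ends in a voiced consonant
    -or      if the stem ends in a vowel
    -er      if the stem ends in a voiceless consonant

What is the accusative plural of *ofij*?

*ofij*: final sound = /j/, a consonant → -ul → *ofijul*.
The plural form *ofijul*: final sound = /l/, a voiced consonant → -bat → *ofijulbat*.

ofijulbat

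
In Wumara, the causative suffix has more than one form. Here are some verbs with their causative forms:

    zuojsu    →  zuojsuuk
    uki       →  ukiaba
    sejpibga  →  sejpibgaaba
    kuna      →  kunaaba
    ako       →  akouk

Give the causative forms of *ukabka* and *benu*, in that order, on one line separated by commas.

The suffix is conditioned by the last vowel: -uk when the last vowel of the stem is a rounded vowel (*zuojsu*, *ako*); -aba when the last vowel of the stem is an unrounded vowel (*uki*, *sejpibga*, *kuna*).
*ukabka*: last vowel = /a/, an unrounded vowel → -aba → *ukabkaaba*.
The last vowel of *benu* is /u/, which is a rounded vowel, so the suffix is -uk, giving *benuuk*.

ukabkaaba, benuuk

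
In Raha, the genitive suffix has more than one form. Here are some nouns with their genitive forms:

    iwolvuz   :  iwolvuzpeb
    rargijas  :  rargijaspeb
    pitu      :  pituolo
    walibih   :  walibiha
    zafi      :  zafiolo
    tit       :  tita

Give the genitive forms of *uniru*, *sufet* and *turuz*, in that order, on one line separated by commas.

uniruolo, sufeta, turuzpeb

Looking at the final sound of each stem: -peb when the stem ends in a sibilant (*iwolvuz*, *rargijas*); -a when the stem ends in a non-sibilant consonant (*walibih*, *tit*); -olo when the stem ends in a vowel (*pitu*, *zafi*).
The final sound of *uniru* is /u/, which is a vowel, so the suffix is -olo, giving *uniruolo*.
*sufet*: final sound = /t/, a non-sibilant consonant → -a → *sufeta*.
*turuz* — final sound /z/ (a sibilant) → -peb → *turuzpeb*.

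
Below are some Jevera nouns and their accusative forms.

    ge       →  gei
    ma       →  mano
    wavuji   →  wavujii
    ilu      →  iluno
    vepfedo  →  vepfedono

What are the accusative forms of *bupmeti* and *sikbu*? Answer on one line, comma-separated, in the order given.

bupmetii, sikbuno

The alternation tracks the last vowel of the stem — -i when the last vowel of the stem is a front vowel (*ge*, *wavuji*); -no when the last vowel of the stem is a back vowel (*ma*, *ilu*, *vepfedo*).
*bupmeti* — last vowel /i/ (a front vowel) → -i → *bupmetii*.
*sikbu*: last vowel = /u/, a back vowel → -no → *sikbuno*.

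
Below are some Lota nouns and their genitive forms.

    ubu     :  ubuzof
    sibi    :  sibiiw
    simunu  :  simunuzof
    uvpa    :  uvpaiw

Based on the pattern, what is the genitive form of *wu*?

The alternation tracks the last vowel of the stem — -zof when the last vowel of the stem is a rounded vowel (*ubu*, *simunu*); -iw when the last vowel of the stem is an unrounded vowel (*sibi*, *uvpa*).
*wu*: last vowel = /u/, a rounded vowel → -zof → *wuzof*.

wuzof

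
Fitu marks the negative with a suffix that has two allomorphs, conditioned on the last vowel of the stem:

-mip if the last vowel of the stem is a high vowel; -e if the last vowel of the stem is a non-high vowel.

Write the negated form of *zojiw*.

zojiwmip

*zojiw* — last vowel /i/ (a high vowel) → -mip → *zojiwmip*.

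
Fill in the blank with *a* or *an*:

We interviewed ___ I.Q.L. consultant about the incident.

The indefinite article is chosen by the initial *sound* of the following word, not its spelling.
The initialism *I.Q.L.* is read letter by letter; the first letter, I, is pronounced /aɪ/, which begins with a vowel sound.
So the article is *an*: We interviewed an I.Q.L. consultant about the incident.

an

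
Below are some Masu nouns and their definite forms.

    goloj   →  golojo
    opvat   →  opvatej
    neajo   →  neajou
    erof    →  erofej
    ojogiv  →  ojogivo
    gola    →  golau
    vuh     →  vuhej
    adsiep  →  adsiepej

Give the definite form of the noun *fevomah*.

fevomahej

The alternation tracks the final sound of the stem — -ej when the stem ends in a voiceless consonant (*opvat*, *erof*, *vuh*, *adsiep*); -o when the stem ends in a voiced consonant (*goloj*, *ojogiv*); -u when the stem ends in a vowel (*neajo*, *gola*).
The final sound of *fevomah* is /h/, which is a voiceless consonant, so the suffix is -ej, giving *fevomahej*.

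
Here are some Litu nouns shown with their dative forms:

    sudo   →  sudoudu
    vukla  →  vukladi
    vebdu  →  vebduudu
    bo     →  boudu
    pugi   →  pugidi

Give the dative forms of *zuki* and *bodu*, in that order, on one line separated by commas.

zukidi, boduudu

The alternation tracks the last vowel of the stem — -udu when the last vowel of the stem is a rounded vowel (*sudo*, *vebdu*, *bo*); -di when the last vowel of the stem is an unrounded vowel (*vukla*, *pugi*).
*zuki*: last vowel = /i/, an unrounded vowel → -di → *zukidi*.
The last vowel of *bodu* is /u/, which is a rounded vowel, so the suffix is -udu, giving *boduudu*.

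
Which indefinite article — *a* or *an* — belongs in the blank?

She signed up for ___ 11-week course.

The indefinite article is chosen by the initial *sound* of the following word, not its spelling.
The number *11* is spoken "eleven", beginning with /ɪˈlɛvən/ — a vowel sound.
So the article is *an*: She signed up for an 11-week course.

an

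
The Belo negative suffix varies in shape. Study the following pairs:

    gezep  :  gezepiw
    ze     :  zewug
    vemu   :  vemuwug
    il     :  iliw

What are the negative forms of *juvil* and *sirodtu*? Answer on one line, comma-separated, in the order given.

The alternation tracks the final sound of the stem — -iw when the stem ends in a consonant (*gezep*, *il*); -wug when the stem ends in a vowel (*ze*, *vemu*).
*juvil*: final sound = /l/, a consonant → -iw → *juviliw*.
*sirodtu* — final sound /u/ (a vowel) → -wug → *sirodtuwug*.

juviliw, sirodtuwug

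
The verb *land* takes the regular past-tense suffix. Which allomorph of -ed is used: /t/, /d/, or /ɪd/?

/ɪd/

The stem *land* ends in /t/ or /d/.
The -ed suffix is realized as /ɪd/ after /t, d/; as /t/ after other voiceless consonants; and as /d/ after other voiced sounds.
So -ed on *land* is pronounced /ɪd/.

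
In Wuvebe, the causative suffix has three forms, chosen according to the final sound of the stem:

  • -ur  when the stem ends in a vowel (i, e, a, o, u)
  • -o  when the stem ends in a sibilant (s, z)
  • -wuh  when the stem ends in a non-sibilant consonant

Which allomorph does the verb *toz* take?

-o

Since the final sound of *toz* is /z/ (a sibilant), it takes -o.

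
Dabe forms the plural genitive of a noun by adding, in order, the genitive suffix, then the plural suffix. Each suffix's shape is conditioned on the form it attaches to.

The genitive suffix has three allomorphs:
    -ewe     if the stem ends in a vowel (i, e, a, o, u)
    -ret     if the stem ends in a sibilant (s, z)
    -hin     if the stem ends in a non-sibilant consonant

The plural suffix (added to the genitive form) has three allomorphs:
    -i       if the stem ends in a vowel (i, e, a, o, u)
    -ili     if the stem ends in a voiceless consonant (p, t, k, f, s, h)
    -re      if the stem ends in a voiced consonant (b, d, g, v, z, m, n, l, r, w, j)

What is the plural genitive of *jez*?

jezretili

Since the final sound of *jez* is /z/ (a sibilant), it takes -ret, giving *jezret*.
The genitive form *jezret*: final sound = /t/, a voiceless consonant → -ili → *jezretili*.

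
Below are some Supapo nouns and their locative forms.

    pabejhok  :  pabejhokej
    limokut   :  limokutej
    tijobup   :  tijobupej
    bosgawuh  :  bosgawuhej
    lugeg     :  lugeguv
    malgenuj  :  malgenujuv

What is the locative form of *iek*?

The alternation tracks the final consonant of the stem — -ej when the stem ends in a voiceless consonant (*pabejhok*, *limokut*, *tijobup*, *bosgawuh*); -uv when the stem ends in a voiced consonant (*lugeg*, *malgenuj*).
Since the final consonant of *iek* is /k/ (voiceless), it takes -ej, giving *iekej*.

iekej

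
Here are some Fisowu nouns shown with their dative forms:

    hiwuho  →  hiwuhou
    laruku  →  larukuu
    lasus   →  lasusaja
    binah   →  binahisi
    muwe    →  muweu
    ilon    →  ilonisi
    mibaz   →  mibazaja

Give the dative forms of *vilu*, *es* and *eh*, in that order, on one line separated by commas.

The suffix is conditioned by the final sound: -aja when the stem ends in a sibilant (*lasus*, *mibaz*); -isi when the stem ends in a non-sibilant consonant (*binah*, *ilon*); -u when the stem ends in a vowel (*hiwuho*, *laruku*, *muwe*).
*vilu* — final sound /u/ (a vowel) → -u → *viluu*.
The final sound of *es* is /s/, which is a sibilant, so the suffix is -aja, giving *esaja*.
The final sound of *eh* is /h/, which is a non-sibilant consonant, so the suffix is -isi, giving *ehisi*.

viluu, esaja, ehisi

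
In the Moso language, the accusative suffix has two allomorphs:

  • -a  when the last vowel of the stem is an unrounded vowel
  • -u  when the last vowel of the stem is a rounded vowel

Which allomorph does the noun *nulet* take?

Since the last vowel of *nulet* is /e/ (an unrounded vowel), it takes -a.

-a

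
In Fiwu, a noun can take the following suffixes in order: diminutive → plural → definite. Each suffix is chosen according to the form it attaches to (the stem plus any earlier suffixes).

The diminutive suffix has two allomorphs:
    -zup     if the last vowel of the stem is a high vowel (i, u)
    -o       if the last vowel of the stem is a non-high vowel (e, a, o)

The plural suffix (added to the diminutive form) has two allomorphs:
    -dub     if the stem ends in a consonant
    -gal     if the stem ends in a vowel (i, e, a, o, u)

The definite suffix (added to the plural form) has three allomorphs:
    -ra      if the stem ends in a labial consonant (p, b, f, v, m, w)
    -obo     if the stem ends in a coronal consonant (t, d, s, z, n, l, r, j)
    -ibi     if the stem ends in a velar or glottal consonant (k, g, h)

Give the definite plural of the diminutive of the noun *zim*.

zimzupdubra

*zim* — last vowel /i/ (a high vowel) → -zup → *zimzup*.
The final sound of the diminutive form *zimzup* is /p/, which is a consonant, so the plural suffix is -dub, giving *zimzupdub*.
The plural form *zimzupdub*: final consonant = /b/, labial → -ra → *zimzupdubra*.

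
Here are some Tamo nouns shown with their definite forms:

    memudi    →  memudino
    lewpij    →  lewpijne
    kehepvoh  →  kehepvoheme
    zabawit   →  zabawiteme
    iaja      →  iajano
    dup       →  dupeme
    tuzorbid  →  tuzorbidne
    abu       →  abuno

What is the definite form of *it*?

iteme

The alternation tracks the final sound of the stem — -eme when the stem ends in a voiceless consonant (*kehepvoh*, *zabawit*, *dup*); -ne when the stem ends in a voiced consonant (*lewpij*, *tuzorbid*); -no when the stem ends in a vowel (*memudi*, *iaja*, *abu*).
The final sound of *it* is /t/, which is a voiceless consonant, so the suffix is -eme, giving *iteme*.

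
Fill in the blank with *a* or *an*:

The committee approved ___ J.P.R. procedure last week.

a

The indefinite article is chosen by the initial *sound* of the following word, not its spelling.
The initialism *J.P.R.* is read letter by letter; the first letter, J, is pronounced /dʒeɪ/, which begins with a consonant sound.
So the article is *a*: The committee approved a J.P.R. procedure last week.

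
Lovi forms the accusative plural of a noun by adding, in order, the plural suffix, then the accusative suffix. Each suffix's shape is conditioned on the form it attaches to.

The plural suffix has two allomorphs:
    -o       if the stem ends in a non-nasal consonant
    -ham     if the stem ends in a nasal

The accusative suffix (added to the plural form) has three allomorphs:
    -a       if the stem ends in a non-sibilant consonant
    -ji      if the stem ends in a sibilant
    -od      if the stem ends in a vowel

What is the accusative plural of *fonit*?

*fonit* — final consonant /t/ (non-nasal) → -o → *fonito*.
The final sound of the plural form *fonito* is /o/, which is a vowel, so the accusative suffix is -od, giving *fonitood*.

fonitood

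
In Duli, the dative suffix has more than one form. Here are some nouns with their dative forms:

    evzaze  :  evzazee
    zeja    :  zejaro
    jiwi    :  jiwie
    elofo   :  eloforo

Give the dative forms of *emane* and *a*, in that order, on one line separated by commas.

The pattern is front/back vowel harmony: -e when the last vowel of the stem is a front vowel (*evzaze*, *jiwi*); -ro when the last vowel of the stem is a back vowel (*zeja*, *elofo*).
*emane* — last vowel /e/ (a front vowel) → -e → *emanee*.
The last vowel of *a* is /a/, which is a back vowel, so the suffix is -ro, giving *aro*.

emanee, aro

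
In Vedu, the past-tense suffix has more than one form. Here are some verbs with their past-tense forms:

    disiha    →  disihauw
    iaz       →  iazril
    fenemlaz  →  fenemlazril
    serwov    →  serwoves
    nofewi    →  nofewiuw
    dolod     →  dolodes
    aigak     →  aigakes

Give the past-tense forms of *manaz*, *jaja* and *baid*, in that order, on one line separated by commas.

manazril, jajauw, baides

The suffix is conditioned by the final sound: -ril when the stem ends in a sibilant (*iaz*, *fenemlaz*); -es when the stem ends in a non-sibilant consonant (*serwov*, *dolod*, *aigak*); -uw when the stem ends in a vowel (*disiha*, *nofewi*).
*manaz*: final sound = /z/, a sibilant → -ril → *manazril*.
Since the final sound of *jaja* is /a/ (a vowel), it takes -uw, giving *jajauw*.
The final sound of *baid* is /d/, which is a non-sibilant consonant, so the suffix is -es, giving *baides*.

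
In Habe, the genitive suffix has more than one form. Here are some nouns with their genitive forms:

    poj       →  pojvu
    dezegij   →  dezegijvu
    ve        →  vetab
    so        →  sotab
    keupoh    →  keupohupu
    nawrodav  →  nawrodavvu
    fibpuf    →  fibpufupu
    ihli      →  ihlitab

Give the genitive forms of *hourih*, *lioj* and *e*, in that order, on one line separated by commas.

hourihupu, liojvu, etab

The alternation tracks the final sound of the stem — -upu when the stem ends in a voiceless consonant (*keupoh*, *fibpuf*); -vu when the stem ends in a voiced consonant (*poj*, *dezegij*, *nawrodav*); -tab when the stem ends in a vowel (*ve*, *so*, *ihli*).
*hourih* — final sound /h/ (a voiceless consonant) → -upu → *hourihupu*.
The final sound of *lioj* is /j/, which is a voiced consonant, so the suffix is -vu, giving *liojvu*.
*e* — final sound /e/ (a vowel) → -tab → *etab*.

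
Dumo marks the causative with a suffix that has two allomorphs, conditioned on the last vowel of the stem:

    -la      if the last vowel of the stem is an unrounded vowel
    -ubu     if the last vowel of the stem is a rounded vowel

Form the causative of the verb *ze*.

zela

*ze* — last vowel /e/ (an unrounded vowel) → -la → *zela*.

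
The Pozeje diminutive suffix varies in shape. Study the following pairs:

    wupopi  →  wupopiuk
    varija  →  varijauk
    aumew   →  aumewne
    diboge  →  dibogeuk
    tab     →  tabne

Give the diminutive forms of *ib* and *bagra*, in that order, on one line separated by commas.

ibne, bagrauk

Looking at the final sound of each stem: -ne when the stem ends in a consonant (*aumew*, *tab*); -uk when the stem ends in a vowel (*wupopi*, *varija*, *diboge*).
Since the final sound of *ib* is /b/ (a consonant), it takes -ne, giving *ibne*.
Since the final sound of *bagra* is /a/ (a vowel), it takes -uk, giving *bagrauk*.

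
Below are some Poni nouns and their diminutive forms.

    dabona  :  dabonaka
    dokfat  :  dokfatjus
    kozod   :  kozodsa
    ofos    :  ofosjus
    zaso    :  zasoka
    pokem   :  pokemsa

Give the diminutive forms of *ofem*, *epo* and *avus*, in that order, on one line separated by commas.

ofemsa, epoka, avusjus

Looking at the final sound of each stem: -jus when the stem ends in a voiceless consonant (*dokfat*, *ofos*); -sa when the stem ends in a voiced consonant (*kozod*, *pokem*); -ka when the stem ends in a vowel (*dabona*, *zaso*).
*ofem* — final sound /m/ (a voiced consonant) → -sa → *ofemsa*.
Since the final sound of *epo* is /o/ (a vowel), it takes -ka, giving *epoka*.
The final sound of *avus* is /s/, which is a voiceless consonant, so the suffix is -jus, giving *avusjus*.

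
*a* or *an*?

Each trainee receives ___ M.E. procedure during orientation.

The indefinite article is chosen by the initial *sound* of the following word, not its spelling.
The initialism *M.E.* is read letter by letter; the first letter, M, is pronounced /ɛm/, which begins with a vowel sound.
So the article is *an*: Each trainee receives an M.E. procedure during orientation.

an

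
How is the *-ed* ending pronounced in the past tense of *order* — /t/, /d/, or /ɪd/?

The stem *order* ends in a voiced sound other than /d/.
The -ed suffix is realized as /ɪd/ after /t, d/; as /t/ after other voiceless consonants; and as /d/ after other voiced sounds.
So -ed on *order* is pronounced /d/.

/d/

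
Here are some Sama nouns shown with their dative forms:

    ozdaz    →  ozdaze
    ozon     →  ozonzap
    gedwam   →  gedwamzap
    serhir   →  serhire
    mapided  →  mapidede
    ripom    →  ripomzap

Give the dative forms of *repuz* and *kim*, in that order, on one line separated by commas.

Looking at the final consonant of each stem: -zap when the stem ends in a nasal (*ozon*, *gedwam*, *ripom*); -e when the stem ends in a non-nasal consonant (*ozdaz*, *serhir*, *mapided*).
*repuz* — final consonant /z/ (non-nasal) → -e → *repuze*.
Since the final consonant of *kim* is /m/ (a nasal), it takes -zap, giving *kimzap*.

repuze, kimzap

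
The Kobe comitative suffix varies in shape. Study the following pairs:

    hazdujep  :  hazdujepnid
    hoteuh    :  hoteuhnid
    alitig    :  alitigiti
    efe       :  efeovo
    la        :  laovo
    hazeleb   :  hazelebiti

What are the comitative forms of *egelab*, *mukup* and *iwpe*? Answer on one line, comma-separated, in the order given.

Looking at the final sound of each stem: -nid when the stem ends in a voiceless consonant (*hazdujep*, *hoteuh*); -iti when the stem ends in a voiced consonant (*alitig*, *hazeleb*); -ovo when the stem ends in a vowel (*efe*, *la*).
*egelab* — final sound /b/ (a voiced consonant) → -iti → *egelabiti*.
The final sound of *mukup* is /p/, which is a voiceless consonant, so the suffix is -nid, giving *mukupnid*.
*iwpe* — final sound /e/ (a vowel) → -ovo → *iwpeovo*.

egelabiti, mukupnid, iwpeovo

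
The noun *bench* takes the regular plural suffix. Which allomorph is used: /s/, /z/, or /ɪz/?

The stem *bench* ends in a sibilant (/s, z, ʃ, ʒ, tʃ, dʒ/).
The plural suffix surfaces as /ɪz/ after sibilants, /s/ after other voiceless consonants, and /z/ after other voiced sounds.
So the plural -s on *bench* is pronounced /ɪz/.

/ɪz/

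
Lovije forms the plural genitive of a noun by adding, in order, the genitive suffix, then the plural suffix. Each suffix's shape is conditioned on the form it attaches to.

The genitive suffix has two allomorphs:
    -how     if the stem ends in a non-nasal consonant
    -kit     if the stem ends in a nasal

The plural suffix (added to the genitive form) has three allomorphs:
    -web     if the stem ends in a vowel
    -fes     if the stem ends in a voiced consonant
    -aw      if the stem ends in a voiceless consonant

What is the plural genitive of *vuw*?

vuwhowfes

Since the final consonant of *vuw* is /w/ (non-nasal), it takes -how, giving *vuwhow*.
The genitive form *vuwhow* — final sound /w/ (a voiced consonant) → -fes → *vuwhowfes*.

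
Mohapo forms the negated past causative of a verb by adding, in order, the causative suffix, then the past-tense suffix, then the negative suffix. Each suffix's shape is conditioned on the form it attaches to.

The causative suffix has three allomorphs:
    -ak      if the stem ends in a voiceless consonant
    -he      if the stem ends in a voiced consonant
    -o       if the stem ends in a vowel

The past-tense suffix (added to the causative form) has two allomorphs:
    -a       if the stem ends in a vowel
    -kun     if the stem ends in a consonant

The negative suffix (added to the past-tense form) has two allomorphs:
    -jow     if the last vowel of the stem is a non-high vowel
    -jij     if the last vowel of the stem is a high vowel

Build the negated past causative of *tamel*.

*tamel* — final sound /l/ (a voiced consonant) → -he → *tamelhe*.
Since the final sound of the causative form *tamelhe* is /e/ (a vowel), it takes -a, giving *tamelhea*.
The past-tense form *tamelhea* — last vowel /a/ (a non-high vowel) → -jow → *tamelheajow*.

tamelheajow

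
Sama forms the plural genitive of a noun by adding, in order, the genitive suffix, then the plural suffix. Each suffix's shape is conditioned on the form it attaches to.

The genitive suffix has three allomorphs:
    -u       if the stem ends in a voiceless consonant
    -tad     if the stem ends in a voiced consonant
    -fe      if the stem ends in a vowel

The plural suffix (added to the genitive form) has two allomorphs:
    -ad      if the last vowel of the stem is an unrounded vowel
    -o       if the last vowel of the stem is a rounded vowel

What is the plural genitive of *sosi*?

Since the final sound of *sosi* is /i/ (a vowel), it takes -fe, giving *sosife*.
The last vowel of the genitive form *sosife* is /e/, which is an unrounded vowel, so the plural suffix is -ad, giving *sosifead*.

sosifead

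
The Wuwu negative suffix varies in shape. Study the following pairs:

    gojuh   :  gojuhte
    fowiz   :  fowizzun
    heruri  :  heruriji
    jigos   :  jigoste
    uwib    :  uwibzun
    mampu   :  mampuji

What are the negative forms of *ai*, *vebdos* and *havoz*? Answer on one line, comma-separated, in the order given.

aiji, vebdoste, havozzun

The suffix is conditioned by the final sound: -te when the stem ends in a voiceless consonant (*gojuh*, *jigos*); -zun when the stem ends in a voiced consonant (*fowiz*, *uwib*); -ji when the stem ends in a vowel (*heruri*, *mampu*).
*ai* — final sound /i/ (a vowel) → -ji → *aiji*.
*vebdos* — final sound /s/ (a voiceless consonant) → -te → *vebdoste*.
The final sound of *havoz* is /z/, which is a voiced consonant, so the suffix is -zun, giving *havozzun*.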